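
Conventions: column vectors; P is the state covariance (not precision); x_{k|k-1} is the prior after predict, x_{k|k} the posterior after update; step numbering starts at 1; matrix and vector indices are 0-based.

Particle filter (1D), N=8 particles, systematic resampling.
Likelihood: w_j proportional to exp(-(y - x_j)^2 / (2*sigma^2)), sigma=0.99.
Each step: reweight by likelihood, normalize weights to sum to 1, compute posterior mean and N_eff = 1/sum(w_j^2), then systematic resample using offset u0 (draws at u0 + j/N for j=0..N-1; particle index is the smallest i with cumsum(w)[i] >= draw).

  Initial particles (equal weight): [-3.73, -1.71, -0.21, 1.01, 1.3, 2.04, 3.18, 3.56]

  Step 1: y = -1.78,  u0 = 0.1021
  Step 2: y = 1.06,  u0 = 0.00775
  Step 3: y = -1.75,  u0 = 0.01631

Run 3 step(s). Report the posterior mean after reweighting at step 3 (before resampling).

step 1: w=[0.0989, 0.6865, 0.1957, 0.0130, 0.0054, 0.0004, 0.0000, 0.0000]  mean=-1.5630  Neff=1.9245  idx=[1, 1, 1, 1, 1, 1, 2, 2]
step 2: w=[0.0200, 0.0200, 0.0200, 0.0200, 0.0200, 0.0200, 0.4400, 0.4400]  mean=-0.3899  Neff=2.5665  idx=[0, 6, 6, 6, 6, 7, 7, 7]
step 3: w=[0.3237, 0.0966, 0.0966, 0.0966, 0.0966, 0.0966, 0.0966, 0.0966]  mean=-0.6955  Neff=5.8782  idx=[0, 0, 0, 1, 2, 4, 5, 6]

post_mean = -0.6955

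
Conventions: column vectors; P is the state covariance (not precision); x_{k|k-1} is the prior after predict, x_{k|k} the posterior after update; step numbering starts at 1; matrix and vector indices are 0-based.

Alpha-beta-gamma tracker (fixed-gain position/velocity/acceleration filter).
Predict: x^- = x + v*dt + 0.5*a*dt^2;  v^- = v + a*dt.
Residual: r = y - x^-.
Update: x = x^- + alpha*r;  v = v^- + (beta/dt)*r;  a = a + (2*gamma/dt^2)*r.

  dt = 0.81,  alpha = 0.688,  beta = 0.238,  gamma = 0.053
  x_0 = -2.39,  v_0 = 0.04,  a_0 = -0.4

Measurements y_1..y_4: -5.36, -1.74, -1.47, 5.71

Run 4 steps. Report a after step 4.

step 1: x_pred=-2.4888  r=-2.8712  x^+=-4.4642  v^+=-1.1276  a^+=-0.8639
step 2: x_pred=-5.6610  r=3.9210  x^+=-2.9633  v^+=-0.6753  a^+=-0.2304
step 3: x_pred=-3.5859  r=2.1159  x^+=-2.1302  v^+=-0.2402  a^+=0.1115
step 4: x_pred=-2.2882  r=7.9982  x^+=3.2146  v^+=2.2002  a^+=1.4036

a_post = 1.4036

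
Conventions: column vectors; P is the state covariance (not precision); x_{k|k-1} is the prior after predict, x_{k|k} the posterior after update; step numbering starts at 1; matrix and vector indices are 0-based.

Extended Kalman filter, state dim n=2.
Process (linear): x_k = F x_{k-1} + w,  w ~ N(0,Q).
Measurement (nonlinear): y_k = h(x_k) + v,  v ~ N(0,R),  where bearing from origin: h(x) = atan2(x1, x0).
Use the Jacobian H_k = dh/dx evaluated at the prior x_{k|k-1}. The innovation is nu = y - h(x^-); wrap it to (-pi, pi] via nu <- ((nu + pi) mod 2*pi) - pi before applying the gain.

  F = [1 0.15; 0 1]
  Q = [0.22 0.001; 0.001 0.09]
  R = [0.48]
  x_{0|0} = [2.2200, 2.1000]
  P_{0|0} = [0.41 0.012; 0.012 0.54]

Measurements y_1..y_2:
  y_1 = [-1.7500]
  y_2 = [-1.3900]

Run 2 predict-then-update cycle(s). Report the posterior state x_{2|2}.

x_post = [3.4183, 0.9825]

step 1: x^-=[2.5350, 2.1000]  P^-=[0.6458 0.0940; 0.0940 0.6300]  H_jac=[-0.1938 0.2339]  S=[0.5302]  K=[-0.1946; 0.2436]  nu=[-2.4418]  x^+=[3.0101, 1.5051]  P^+=[0.6257 0.1191; 0.1191 0.5985]
step 2: x^-=[3.2358, 1.5051]  P^-=[0.8949 0.2099; 0.2099 0.6885]  H_jac=[-0.1182 0.2541]  S=[0.5243]  K=[-0.1000; 0.2863]  nu=[-1.8254]  x^+=[3.4183, 0.9825]  P^+=[0.8896 0.2249; 0.2249 0.6455]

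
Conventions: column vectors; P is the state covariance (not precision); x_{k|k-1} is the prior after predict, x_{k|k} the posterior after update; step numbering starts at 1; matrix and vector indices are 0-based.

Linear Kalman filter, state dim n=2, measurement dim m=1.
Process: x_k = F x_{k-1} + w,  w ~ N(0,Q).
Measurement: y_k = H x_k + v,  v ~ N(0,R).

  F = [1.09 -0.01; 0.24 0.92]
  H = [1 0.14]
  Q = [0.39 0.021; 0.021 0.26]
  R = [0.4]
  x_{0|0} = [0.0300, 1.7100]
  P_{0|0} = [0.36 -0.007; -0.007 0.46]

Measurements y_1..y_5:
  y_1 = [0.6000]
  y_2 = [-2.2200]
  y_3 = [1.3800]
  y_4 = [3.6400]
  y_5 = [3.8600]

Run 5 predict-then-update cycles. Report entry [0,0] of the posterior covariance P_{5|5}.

P_post[0,0] = 0.2633

step 1: x^-=[0.0156, 1.5804]  P^-=[0.8179 0.1039; 0.1039 0.6670]  S=[1.2601]  K=[0.6606; 0.1566]  nu=[0.3631]  x^+=[0.2555, 1.6373]  P^+=[0.2680 -0.0264; -0.0264 0.6361]
step 2: x^-=[0.2621, 1.5676]  P^-=[0.7090 0.0588; 0.0588 0.8022]  S=[1.1412]  K=[0.6285; 0.1499]  nu=[-2.7016]  x^+=[-1.4358, 1.1625]  P^+=[0.2582 -0.0487; -0.0487 0.7765]
step 3: x^-=[-1.5767, 0.7249]  P^-=[0.6979 0.0327; 0.0327 0.9106]  S=[1.1249]  K=[0.6245; 0.1424]  nu=[2.8552]  x^+=[0.2064, 1.1314]  P^+=[0.2592 -0.0673; -0.0673 0.8878]
step 4: x^-=[0.2136, 1.0904]  P^-=[0.6995 0.0133; 0.0133 0.9966]  S=[1.1228]  K=[0.6247; 0.1361]  nu=[3.2737]  x^+=[2.2587, 1.5359]  P^+=[0.2614 -0.0822; -0.0822 0.9758]
step 5: x^-=[2.4466, 1.9551]  P^-=[0.7024 -0.0018; -0.0018 1.0647]  S=[1.1228]  K=[0.6254; 0.1311]  nu=[1.1397]  x^+=[3.1594, 2.1046]  P^+=[0.2633 -0.0939; -0.0939 1.0454]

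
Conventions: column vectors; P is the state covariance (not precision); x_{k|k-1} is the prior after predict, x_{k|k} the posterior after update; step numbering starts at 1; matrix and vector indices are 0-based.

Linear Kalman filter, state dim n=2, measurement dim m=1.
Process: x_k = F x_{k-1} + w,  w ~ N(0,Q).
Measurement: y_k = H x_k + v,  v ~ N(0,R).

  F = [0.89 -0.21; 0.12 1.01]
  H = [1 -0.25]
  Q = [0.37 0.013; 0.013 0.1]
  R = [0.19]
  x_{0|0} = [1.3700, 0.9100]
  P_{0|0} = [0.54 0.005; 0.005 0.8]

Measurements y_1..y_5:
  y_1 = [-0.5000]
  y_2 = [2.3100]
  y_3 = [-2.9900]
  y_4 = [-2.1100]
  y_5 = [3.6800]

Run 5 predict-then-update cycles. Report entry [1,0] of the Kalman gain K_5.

K[1,0] = -0.4195

step 1: x^-=[1.0282, 1.0835]  P^-=[0.8311 -0.0946; -0.0946 0.9251]  S=[1.1263]  K=[0.7590; -0.2894]  nu=[-1.2573]  x^+=[0.0739, 1.4473]  P^+=[0.1824 0.1527; 0.1527 0.8308]
step 2: x^-=[-0.2381, 1.4707]  P^-=[0.4940 -0.0103; -0.0103 0.9871]  S=[0.7509]  K=[0.6614; -0.3424]  nu=[2.9158]  x^+=[1.6903, 0.4724]  P^+=[0.1656 0.1597; 0.1597 0.8991]
step 3: x^-=[1.4051, 0.6799]  P^-=[0.4811 -0.0205; -0.0205 1.0583]  S=[0.7475]  K=[0.6505; -0.3813]  nu=[-4.2252]  x^+=[-1.3433, 2.2911]  P^+=[0.1648 0.1649; 0.1649 0.9496]
step 4: x^-=[-1.6766, 2.1528]  P^-=[0.4808 -0.0267; -0.0267 1.1110]  S=[0.7536]  K=[0.6469; -0.4040]  nu=[0.1048]  x^+=[-1.6088, 2.1104]  P^+=[0.1655 0.1702; 0.1702 0.9880]
step 5: x^-=[-1.8750, 1.9385]  P^-=[0.4810 -0.0301; -0.0301 1.1515]  S=[0.7580]  K=[0.6445; -0.4195]  nu=[6.0397]  x^+=[2.0173, -0.5954]  P^+=[0.1662 0.1748; 0.1748 1.0181]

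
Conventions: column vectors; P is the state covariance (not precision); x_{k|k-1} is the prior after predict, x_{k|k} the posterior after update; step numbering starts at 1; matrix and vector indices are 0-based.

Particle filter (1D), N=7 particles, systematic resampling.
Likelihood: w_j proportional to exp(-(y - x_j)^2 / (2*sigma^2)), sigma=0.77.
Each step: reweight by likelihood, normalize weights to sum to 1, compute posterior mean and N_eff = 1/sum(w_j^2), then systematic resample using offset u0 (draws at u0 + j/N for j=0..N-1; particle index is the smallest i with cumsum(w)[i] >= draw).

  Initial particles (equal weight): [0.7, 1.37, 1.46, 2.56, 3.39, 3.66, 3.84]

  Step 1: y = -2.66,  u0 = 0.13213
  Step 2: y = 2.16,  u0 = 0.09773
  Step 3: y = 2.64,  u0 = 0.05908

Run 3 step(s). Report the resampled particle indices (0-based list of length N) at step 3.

step 1: w=[0.9769, 0.0150, 0.0081, 0.0000, 0.0000, 0.0000, 0.0000]  mean=0.7162  Neff=1.0475  idx=[0, 0, 0, 0, 0, 0, 1]
step 2: w=[0.1045, 0.1045, 0.1045, 0.1045, 0.1045, 0.1045, 0.3727]  mean=0.9497  Neff=4.8897  idx=[0, 2, 3, 5, 6, 6, 6]
step 3: w=[0.0446, 0.0446, 0.0446, 0.0446, 0.2738, 0.2738, 0.2738]  mean=1.2504  Neff=4.2940  idx=[1, 4, 4, 5, 5, 6, 6]

resampled_idx = [1, 4, 4, 5, 5, 6, 6]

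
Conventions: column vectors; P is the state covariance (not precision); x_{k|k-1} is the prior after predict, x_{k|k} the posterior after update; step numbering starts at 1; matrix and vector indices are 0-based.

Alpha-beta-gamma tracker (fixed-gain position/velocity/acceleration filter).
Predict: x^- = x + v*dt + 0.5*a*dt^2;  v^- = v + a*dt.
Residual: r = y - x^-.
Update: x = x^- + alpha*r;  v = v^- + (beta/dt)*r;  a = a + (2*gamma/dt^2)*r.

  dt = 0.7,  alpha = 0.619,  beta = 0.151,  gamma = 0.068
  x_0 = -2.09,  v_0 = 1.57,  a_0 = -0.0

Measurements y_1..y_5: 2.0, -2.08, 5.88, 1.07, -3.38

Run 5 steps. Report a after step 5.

a_post = -2.5703

step 1: x_pred=-0.9910  r=2.9910  x^+=0.8604  v^+=2.2152  a^+=0.8302
step 2: x_pred=2.6145  r=-4.6945  x^+=-0.2914  v^+=1.7836  a^+=-0.4728
step 3: x_pred=0.8413  r=5.0387  x^+=3.9603  v^+=2.5396  a^+=0.9257
step 4: x_pred=5.9648  r=-4.8948  x^+=2.9349  v^+=2.1317  a^+=-0.4329
step 5: x_pred=4.3211  r=-7.7011  x^+=-0.4459  v^+=0.1675  a^+=-2.5703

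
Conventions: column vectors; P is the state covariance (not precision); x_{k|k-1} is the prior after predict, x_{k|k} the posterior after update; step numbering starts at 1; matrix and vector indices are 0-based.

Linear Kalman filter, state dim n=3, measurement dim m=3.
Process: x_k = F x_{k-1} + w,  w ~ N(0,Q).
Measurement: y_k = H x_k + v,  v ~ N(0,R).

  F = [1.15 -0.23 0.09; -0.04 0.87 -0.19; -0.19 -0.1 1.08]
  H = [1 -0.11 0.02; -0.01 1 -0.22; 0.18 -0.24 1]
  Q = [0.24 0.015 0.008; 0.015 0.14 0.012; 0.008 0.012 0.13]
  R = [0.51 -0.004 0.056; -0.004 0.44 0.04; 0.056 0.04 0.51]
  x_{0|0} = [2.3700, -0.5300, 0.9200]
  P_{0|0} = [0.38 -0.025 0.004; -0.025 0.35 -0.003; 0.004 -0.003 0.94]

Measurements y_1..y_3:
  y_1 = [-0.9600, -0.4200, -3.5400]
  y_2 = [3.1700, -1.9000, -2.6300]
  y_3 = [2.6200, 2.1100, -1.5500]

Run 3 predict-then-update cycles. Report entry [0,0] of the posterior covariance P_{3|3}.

P_post[0,0] = 0.2803

step 1: x^-=[2.9302, -0.7307, 0.5963]  P^-=[0.7829 -0.1151 0.0318; -0.1151 0.4422 -0.2073; 0.0318 -0.2073 1.2417]  S=[1.3262 -0.1973 0.3191; -0.1973 1.0361 -0.5816; 0.3191 -0.5816 1.9234]  K=[0.5983 -0.0105 0.0018; -0.0531 0.4448 -0.0305; -0.1158 -0.1166 0.6584]  nu=[-3.9825, 0.4712, -4.8391]  x^+=[0.5339, -0.1624, -2.1833]  P^+=[0.3048 -0.0089 -0.0230; -0.0089 0.2057 0.0503; -0.0230 0.0503 0.3408]
step 2: x^-=[0.4548, 0.2522, -2.4432]  P^-=[0.6546 -0.0438 -0.0612; -0.0438 0.2921 -0.0237; -0.0612 -0.0237 0.5388]  S=[1.1756 -0.0764 0.1450; -0.0764 0.7693 -0.1798; 0.1450 -0.1798 1.0800]  K=[0.5617 0.0050 -0.0124; -0.0372 0.3772 -0.0264; -0.1069 -0.0791 0.4952]  nu=[2.7918, -2.6852, -0.2082]  x^+=[2.0121, -0.8590, -2.6324]  P^+=[0.2859 -0.0036 -0.0270; -0.0036 0.1743 0.0420; -0.0270 0.0420 0.2583]
step 3: x^-=[2.2746, -0.3276, -3.1394]  P^-=[0.6240 -0.0300 -0.0690; -0.0300 0.2676 -0.0129; -0.0690 -0.0129 0.4453]  S=[1.1413 -0.0570 0.1243; -0.0570 0.7352 -0.1390; 0.1243 -0.1390 0.9749]  K=[0.5508 0.0109 -0.0169; -0.0311 0.3603 -0.0294; -0.1041 -0.0729 0.4501]  nu=[0.3721, 1.7697, 1.1013]  x^+=[2.4803, 0.2661, -2.8114]  P^+=[0.2803 -0.0015 -0.0281; -0.0015 0.1658 0.0377; -0.0281 0.0377 0.2349]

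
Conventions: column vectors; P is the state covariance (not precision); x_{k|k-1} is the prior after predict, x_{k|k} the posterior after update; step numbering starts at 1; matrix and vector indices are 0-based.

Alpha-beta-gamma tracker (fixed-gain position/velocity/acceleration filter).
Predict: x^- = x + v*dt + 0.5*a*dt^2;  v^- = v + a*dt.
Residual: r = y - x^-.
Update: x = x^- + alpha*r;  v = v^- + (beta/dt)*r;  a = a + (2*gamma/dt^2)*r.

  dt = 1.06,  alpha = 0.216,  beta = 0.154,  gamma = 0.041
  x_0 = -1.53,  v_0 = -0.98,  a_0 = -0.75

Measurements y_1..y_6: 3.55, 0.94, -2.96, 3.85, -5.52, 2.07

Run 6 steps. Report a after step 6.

step 1: x_pred=-2.9901  r=6.5401  x^+=-1.5775  v^+=-0.8248  a^+=-0.2727
step 2: x_pred=-2.6050  r=3.5450  x^+=-1.8393  v^+=-0.5989  a^+=-0.0140
step 3: x_pred=-2.4819  r=-0.4781  x^+=-2.5852  v^+=-0.6831  a^+=-0.0489
step 4: x_pred=-3.3368  r=7.1868  x^+=-1.7844  v^+=0.3092  a^+=0.4756
step 5: x_pred=-1.1895  r=-4.3305  x^+=-2.1249  v^+=0.1842  a^+=0.1596
step 6: x_pred=-1.8400  r=3.9100  x^+=-0.9955  v^+=0.9214  a^+=0.4449

a_post = 0.4449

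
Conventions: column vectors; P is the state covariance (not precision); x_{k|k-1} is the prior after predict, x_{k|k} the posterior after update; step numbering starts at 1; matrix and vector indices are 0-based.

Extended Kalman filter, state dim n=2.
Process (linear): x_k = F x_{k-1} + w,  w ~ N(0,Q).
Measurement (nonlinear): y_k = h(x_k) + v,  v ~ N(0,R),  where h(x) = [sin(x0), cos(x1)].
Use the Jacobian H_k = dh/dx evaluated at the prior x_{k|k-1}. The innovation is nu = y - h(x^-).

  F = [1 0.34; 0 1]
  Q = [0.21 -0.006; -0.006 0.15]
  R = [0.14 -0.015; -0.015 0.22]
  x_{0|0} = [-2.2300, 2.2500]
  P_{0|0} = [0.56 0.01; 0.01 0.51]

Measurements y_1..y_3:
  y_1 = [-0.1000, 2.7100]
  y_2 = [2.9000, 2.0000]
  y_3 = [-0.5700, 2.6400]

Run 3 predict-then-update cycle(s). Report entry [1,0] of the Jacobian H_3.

H_jac[1,0] = 0.0000

step 1: x^-=[-1.4650, 2.2500]  P^-=[0.8358 0.1774; 0.1774 0.6600]  H_jac=[0.1056 0.0000; 0.0000 -0.7781]  S=[0.1493 -0.0296; -0.0296 0.6196]  K=[0.5521 -0.1964; -0.0391 -0.8307]  nu=[0.8944, 3.3382]  x^+=[-1.6269, -0.5581]  P^+=[0.7599 0.0662; 0.0662 0.2341]
step 2: x^-=[-1.8166, -0.5581]  P^-=[1.0420 0.1398; 0.1398 0.3841]  H_jac=[-0.2433 0.0000; 0.0000 0.5295]  S=[0.2017 -0.0330; -0.0330 0.3277]  K=[-1.2406 0.1009; -0.0682 0.6138]  nu=[3.8699, 1.1517]  x^+=[-6.5014, -0.1150]  P^+=[0.7199 0.0771; 0.0771 0.2570]
step 3: x^-=[-6.5405, -0.1150]  P^-=[1.0121 0.1584; 0.1584 0.4070]  H_jac=[0.9671 0.0000; 0.0000 0.1147]  S=[1.0865 0.0026; 0.0026 0.2254]  K=[0.9006 0.0704; 0.1405 0.2055]  nu=[-0.3155, 1.6466]  x^+=[-6.7088, 0.1791]  P^+=[0.1293 0.0172; 0.0172 0.3758]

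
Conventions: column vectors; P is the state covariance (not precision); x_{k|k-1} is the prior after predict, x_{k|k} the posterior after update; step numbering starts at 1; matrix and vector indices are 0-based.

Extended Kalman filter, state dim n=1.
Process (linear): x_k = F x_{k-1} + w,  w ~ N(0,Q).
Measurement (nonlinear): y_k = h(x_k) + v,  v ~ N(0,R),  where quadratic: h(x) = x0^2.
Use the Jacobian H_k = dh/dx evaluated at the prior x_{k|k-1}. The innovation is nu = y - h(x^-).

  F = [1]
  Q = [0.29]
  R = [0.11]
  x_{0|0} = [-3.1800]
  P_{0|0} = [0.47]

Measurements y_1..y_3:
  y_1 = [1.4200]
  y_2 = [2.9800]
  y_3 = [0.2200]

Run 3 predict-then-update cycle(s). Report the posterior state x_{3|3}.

x_post = [-0.9530]

step 1: x^-=[-3.1800]  P^-=[0.7600]  H_jac=[-6.3600]  S=[30.8517]  K=[-0.1567]  nu=[-8.6924]  x^+=[-1.8181]  P^+=[0.0027]
step 2: x^-=[-1.8181]  P^-=[0.2927]  H_jac=[-3.6363]  S=[3.9804]  K=[-0.2674]  nu=[-0.3256]  x^+=[-1.7311]  P^+=[0.0081]
step 3: x^-=[-1.7311]  P^-=[0.2981]  H_jac=[-3.4621]  S=[3.6830]  K=[-0.2802]  nu=[-2.7766]  x^+=[-0.9530]  P^+=[0.0089]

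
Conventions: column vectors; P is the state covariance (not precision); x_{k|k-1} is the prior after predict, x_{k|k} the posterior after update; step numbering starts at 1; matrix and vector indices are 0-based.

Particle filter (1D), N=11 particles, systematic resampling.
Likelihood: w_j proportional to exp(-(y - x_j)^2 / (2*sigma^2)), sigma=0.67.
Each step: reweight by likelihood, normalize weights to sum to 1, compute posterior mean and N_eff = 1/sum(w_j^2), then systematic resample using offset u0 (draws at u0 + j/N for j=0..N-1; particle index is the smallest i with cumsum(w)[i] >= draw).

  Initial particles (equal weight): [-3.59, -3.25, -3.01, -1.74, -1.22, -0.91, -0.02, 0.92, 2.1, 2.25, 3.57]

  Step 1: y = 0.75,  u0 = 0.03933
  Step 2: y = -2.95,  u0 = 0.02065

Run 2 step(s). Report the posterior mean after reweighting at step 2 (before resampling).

step 1: w=[0.0000, 0.0000, 0.0000, 0.0006, 0.0075, 0.0264, 0.2938, 0.5506, 0.0747, 0.0464, 0.0001]  mean=0.7279  Neff=2.5132  idx=[6, 6, 6, 6, 7, 7, 7, 7, 7, 7, 8]
step 2: w=[0.2497, 0.2497, 0.2497, 0.2497, 0.0002, 0.0002, 0.0002, 0.0002, 0.0002, 0.0002, 0.0000]  mean=-0.0189  Neff=4.0097  idx=[0, 0, 0, 1, 1, 1, 2, 2, 2, 3, 3]

post_mean = -0.0189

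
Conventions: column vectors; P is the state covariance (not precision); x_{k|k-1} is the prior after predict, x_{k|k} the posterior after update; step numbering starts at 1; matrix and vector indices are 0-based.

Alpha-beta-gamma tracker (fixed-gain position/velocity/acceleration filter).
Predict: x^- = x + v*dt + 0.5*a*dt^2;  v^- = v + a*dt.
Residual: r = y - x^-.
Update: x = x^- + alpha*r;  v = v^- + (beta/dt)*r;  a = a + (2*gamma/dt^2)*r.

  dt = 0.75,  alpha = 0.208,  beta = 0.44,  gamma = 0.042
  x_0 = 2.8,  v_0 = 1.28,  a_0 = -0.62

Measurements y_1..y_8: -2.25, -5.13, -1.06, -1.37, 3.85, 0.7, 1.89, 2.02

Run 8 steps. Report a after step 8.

step 1: x_pred=3.5856  r=-5.8356  x^+=2.3718  v^+=-2.6086  a^+=-1.4915
step 2: x_pred=-0.0041  r=-5.1259  x^+=-1.0703  v^+=-6.7344  a^+=-2.2569
step 3: x_pred=-6.7558  r=5.6958  x^+=-5.5711  v^+=-5.0855  a^+=-1.4064
step 4: x_pred=-9.7808  r=8.4108  x^+=-8.0313  v^+=-1.2060  a^+=-0.1503
step 5: x_pred=-8.9781  r=12.8281  x^+=-6.3098  v^+=6.2071  a^+=1.7653
step 6: x_pred=-1.1580  r=1.8580  x^+=-0.7716  v^+=8.6211  a^+=2.0428
step 7: x_pred=6.2688  r=-4.3788  x^+=5.3580  v^+=7.5843  a^+=1.3889
step 8: x_pred=11.4369  r=-9.4169  x^+=9.4782  v^+=3.1014  a^+=-0.0174

a_post = -0.0174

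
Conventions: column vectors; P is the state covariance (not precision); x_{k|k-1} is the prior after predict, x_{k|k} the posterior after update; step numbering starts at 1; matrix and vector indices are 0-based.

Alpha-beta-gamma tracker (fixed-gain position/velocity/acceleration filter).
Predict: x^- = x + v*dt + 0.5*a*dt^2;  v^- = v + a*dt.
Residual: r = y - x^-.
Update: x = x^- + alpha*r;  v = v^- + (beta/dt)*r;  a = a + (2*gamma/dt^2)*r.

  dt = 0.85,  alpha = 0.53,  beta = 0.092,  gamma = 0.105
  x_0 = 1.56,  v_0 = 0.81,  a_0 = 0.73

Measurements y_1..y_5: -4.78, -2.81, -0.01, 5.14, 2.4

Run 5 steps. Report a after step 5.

step 1: x_pred=2.5122  r=-7.2922  x^+=-1.3527  v^+=0.6412  a^+=-1.3895
step 2: x_pred=-1.3096  r=-1.5004  x^+=-2.1048  v^+=-0.7023  a^+=-1.8256
step 3: x_pred=-3.3613  r=3.3513  x^+=-1.5851  v^+=-1.8913  a^+=-0.8516
step 4: x_pred=-3.5004  r=8.6404  x^+=1.0790  v^+=-1.6800  a^+=1.6598
step 5: x_pred=0.2506  r=2.1494  x^+=1.3898  v^+=-0.0365  a^+=2.2845

a_post = 2.2845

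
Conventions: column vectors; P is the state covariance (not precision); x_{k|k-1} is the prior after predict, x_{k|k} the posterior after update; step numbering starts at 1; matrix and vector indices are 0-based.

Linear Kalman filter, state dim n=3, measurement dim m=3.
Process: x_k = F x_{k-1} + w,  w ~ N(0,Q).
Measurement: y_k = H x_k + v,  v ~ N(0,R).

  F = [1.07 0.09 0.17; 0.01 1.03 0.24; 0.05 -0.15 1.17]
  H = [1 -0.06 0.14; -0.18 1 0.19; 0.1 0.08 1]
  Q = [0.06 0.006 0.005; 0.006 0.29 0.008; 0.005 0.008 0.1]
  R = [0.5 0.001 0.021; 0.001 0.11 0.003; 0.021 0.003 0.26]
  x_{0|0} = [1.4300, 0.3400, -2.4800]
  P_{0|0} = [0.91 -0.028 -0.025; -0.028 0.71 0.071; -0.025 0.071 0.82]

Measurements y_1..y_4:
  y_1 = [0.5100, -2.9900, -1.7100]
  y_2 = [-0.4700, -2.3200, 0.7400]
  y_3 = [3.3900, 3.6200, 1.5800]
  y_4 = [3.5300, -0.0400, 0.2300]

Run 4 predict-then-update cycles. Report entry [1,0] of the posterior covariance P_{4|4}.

P_post[1,0] = 0.0389

step 1: x^-=[1.1391, -0.2307, -2.8811]  P^-=[1.1190 0.0916 0.1857; 0.0916 1.1250 0.2100; 0.1857 0.2100 1.2133]  S=[1.6843 -0.0854 0.4822; -0.0854 1.3491 0.4946; 0.4822 0.4946 1.5639]  K=[0.6796 -0.0078 -0.0121; 0.1127 0.9033 -0.1227; -0.0266 0.0050 0.8051]  nu=[-0.2396, -2.0069, 1.0756]  x^+=[0.9788, -2.2025, -2.0187]  P^+=[0.3477 0.0679 -0.0291; 0.0679 0.1195 -0.0432; -0.0291 -0.0432 0.2151]
step 2: x^-=[0.5059, -2.7433, -1.9826]  P^-=[0.4664 0.0885 0.0141; 0.0885 0.4092 0.0023; 0.0141 0.0023 0.4088]  S=[0.9692 -0.0046 0.1436; -0.0046 0.5171 0.1127; 0.1436 0.1127 0.6807]  K=[0.4786 0.0191 -0.0045; 0.0821 0.7799 -0.0819; -0.0159 0.0182 0.6032]  nu=[-0.8630, 0.8910, 2.8915]  x^+=[0.0968, -2.3561, -0.2084]  P^+=[0.2450 0.0504 -0.0196; 0.0504 0.1005 -0.0303; -0.0196 -0.0303 0.1609]
step 3: x^-=[-0.1439, -2.4758, 0.1144]  P^-=[0.3476 0.0690 0.0138; 0.0690 0.3918 0.0044; 0.0138 0.0044 0.3308]  S=[0.8510 -0.0036 0.1190; -0.0036 0.5009 0.0991; 0.1190 0.0991 0.6013]  K=[0.4050 0.0198 0.0064; 0.0673 0.7734 -0.0699; -0.0067 0.0203 0.5509]  nu=[3.3693, 6.0482, 1.6780]  x^+=[1.3516, 2.3115, 1.1390]  P^+=[0.2072 0.0425 -0.0139; 0.0425 0.0976 -0.0265; -0.0139 -0.0265 0.1467]
step 4: x^-=[1.8479, 2.6677, 1.0535]  P^-=[0.3045 0.0614 0.0177; 0.0614 0.3897 0.0050; 0.0177 0.0050 0.3105]  S=[0.8095 -0.0033 0.1153; -0.0033 0.4994 0.0952; 0.1153 0.0952 0.5814]  K=[0.3728 0.0197 0.0141; 0.0604 0.7731 -0.0657; -0.0009 0.0199 0.5348]  nu=[1.6947, -2.5753, -1.2217]  x^+=[2.4118, 0.8593, 0.3474]  P^+=[0.1905 0.0389 -0.0106; 0.0389 0.0967 -0.0251; -0.0106 -0.0251 0.1422]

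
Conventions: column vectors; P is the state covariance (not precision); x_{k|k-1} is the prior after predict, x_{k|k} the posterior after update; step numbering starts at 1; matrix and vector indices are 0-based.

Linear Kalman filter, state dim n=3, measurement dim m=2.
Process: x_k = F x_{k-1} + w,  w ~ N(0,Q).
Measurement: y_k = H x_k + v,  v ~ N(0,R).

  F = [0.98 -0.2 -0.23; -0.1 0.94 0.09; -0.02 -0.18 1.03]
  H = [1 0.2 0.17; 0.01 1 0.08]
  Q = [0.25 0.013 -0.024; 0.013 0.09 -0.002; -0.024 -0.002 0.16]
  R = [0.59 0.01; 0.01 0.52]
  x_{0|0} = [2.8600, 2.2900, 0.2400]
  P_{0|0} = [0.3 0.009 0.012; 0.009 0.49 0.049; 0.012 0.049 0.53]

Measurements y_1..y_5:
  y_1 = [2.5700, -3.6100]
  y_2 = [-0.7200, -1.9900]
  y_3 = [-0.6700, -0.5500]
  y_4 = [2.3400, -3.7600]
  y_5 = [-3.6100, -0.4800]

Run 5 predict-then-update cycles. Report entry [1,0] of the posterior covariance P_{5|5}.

P_post[1,0] = -0.0671

step 1: x^-=[2.2896, 1.8882, -0.2222]  P^-=[0.5813 -0.1212 -0.1352; -0.1212 0.5366 0.0102; -0.1352 0.0102 0.7197]  S=[1.1198 0.0024; 0.0024 1.0603]  K=[0.4772 -0.1201; -0.0119 0.5058; -0.0098 0.0627]  nu=[-0.0595, -5.5033]  x^+=[2.9220, -0.8945, -0.5665]  P^+=[0.3113 -0.0510 -0.1221; -0.0510 0.2653 -0.0235; -0.1221 -0.0235 0.7154]
step 2: x^-=[3.1727, -1.1841, -0.4809]  P^-=[0.6703 -0.1383 -0.3012; -0.1383 0.3411 0.0105; -0.3012 0.0105 0.9411]  S=[1.1442 -0.0635; -0.0635 0.8656]  K=[0.5090 -0.1425; -0.0380 0.3906; -0.1167 0.0871]  nu=[-3.5742, -0.7992]  x^+=[1.4673, -1.3605, -0.1333]  P^+=[0.3471 -0.0550 -0.2186; -0.0550 0.2055 -0.0271; -0.2186 -0.0271 0.9176]
step 3: x^-=[1.7407, -1.4376, 0.0782]  P^-=[0.7577 -0.1483 -0.4485; -0.1483 0.2921 0.0461; -0.4485 0.0461 1.1590]  S=[1.1842 -0.0849; -0.0849 0.8233]  K=[0.5390 -0.1589; -0.0440 0.3530; -0.1943 0.1431]  nu=[-2.1365, 0.8639]  x^+=[0.4518, -1.0387, 0.6170]  P^+=[0.3783 -0.0573 -0.2966; -0.0573 0.1846 -0.0120; -0.2966 -0.0120 1.0927]
step 4: x^-=[0.5086, -0.9660, 0.8134]  P^-=[0.8336 -0.1655 -0.5725; -0.1655 0.2799 0.0886; -0.5725 0.0886 1.3416]  S=[1.2187 -0.1036; -0.1036 0.8185]  K=[0.5619 -0.1769; -0.0484 0.3424; -0.2510 0.2005]  nu=[1.8863, -2.8642]  x^+=[2.0752, -2.0382, -0.2345]  P^+=[0.4026 -0.0620 -0.3553; -0.0620 0.1776 0.0076; -0.3553 0.0076 1.2215]
step 5: x^-=[2.4952, -2.1445, 0.0838]  P^-=[0.8935 -0.1847 -0.6657; -0.1847 0.2802 0.1265; -0.6657 0.1265 1.4731]  S=[1.2456 -0.1210; -0.1210 0.8252]  K=[0.5780 -0.1929; -0.0529 0.3418; -0.2892 0.2457]  nu=[-5.6906, 1.6328]  x^+=[-1.1091, -1.2856, 2.1306]  P^+=[0.4196 -0.0671 -0.3944; -0.0671 0.1759 0.0246; -0.3944 0.0246 1.3020]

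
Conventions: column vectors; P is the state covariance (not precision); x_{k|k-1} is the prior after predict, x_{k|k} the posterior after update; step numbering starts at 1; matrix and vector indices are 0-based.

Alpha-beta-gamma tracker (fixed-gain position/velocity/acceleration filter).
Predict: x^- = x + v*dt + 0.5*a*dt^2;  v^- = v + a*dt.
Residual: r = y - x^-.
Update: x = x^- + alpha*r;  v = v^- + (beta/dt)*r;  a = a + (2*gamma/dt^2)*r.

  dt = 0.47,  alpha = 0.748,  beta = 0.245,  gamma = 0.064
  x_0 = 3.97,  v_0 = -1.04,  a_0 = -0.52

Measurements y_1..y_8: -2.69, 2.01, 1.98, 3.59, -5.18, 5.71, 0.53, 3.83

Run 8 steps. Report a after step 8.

a_post = 2.7379

step 1: x_pred=3.4238  r=-6.1138  x^+=-1.1493  v^+=-4.4714  a^+=-4.0626
step 2: x_pred=-3.6996  r=5.7096  x^+=0.5712  v^+=-3.4045  a^+=-0.7542
step 3: x_pred=-1.1122  r=3.0922  x^+=1.2008  v^+=-2.1471  a^+=1.0376
step 4: x_pred=0.3062  r=3.2838  x^+=2.7625  v^+=0.0523  a^+=2.9404
step 5: x_pred=3.1119  r=-8.2919  x^+=-3.0905  v^+=-2.8880  a^+=-1.8643
step 6: x_pred=-4.6537  r=10.3637  x^+=3.0983  v^+=1.6381  a^+=4.1409
step 7: x_pred=4.3256  r=-3.7956  x^+=1.4865  v^+=1.6058  a^+=1.9416
step 8: x_pred=2.4557  r=1.3743  x^+=3.4837  v^+=3.2347  a^+=2.7379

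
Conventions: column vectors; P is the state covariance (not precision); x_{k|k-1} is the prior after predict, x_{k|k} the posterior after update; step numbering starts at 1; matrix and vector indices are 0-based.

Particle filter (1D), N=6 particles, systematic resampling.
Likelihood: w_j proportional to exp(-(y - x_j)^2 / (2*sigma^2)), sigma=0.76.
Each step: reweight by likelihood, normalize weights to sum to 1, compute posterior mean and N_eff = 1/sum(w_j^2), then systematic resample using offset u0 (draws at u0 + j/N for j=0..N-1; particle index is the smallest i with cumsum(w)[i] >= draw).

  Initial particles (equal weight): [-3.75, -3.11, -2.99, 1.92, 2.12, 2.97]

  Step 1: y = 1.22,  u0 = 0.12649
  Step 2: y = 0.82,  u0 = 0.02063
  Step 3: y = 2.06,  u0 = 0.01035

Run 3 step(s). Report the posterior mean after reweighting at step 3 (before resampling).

post_mean = 1.9873

step 1: w=[0.0000, 0.0000, 0.0000, 0.5359, 0.4063, 0.0578]  mean=2.0619  Neff=2.1949  idx=[3, 3, 3, 4, 4, 5]
step 2: w=[0.2287, 0.2287, 0.2287, 0.1510, 0.1510, 0.0119]  mean=1.9929  Neff=4.9344  idx=[0, 0, 1, 2, 3, 4]
step 3: w=[0.1659, 0.1659, 0.1659, 0.1659, 0.1682, 0.1682]  mean=1.9873  Neff=5.9997  idx=[0, 1, 2, 3, 4, 5]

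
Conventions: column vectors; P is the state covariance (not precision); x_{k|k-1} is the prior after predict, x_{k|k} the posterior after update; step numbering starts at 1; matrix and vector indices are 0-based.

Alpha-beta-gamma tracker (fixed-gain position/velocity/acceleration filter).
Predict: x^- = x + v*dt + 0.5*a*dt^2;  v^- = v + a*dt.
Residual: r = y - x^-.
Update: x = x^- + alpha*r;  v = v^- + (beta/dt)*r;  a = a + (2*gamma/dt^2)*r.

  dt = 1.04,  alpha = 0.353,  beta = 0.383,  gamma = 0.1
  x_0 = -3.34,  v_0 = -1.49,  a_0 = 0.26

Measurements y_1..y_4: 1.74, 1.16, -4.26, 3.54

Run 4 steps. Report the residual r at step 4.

resid = 0.1011

step 1: x_pred=-4.7490  r=6.4890  x^+=-2.4584  v^+=1.1701  a^+=1.4599
step 2: x_pred=-0.4520  r=1.6120  x^+=0.1171  v^+=3.2820  a^+=1.7580
step 3: x_pred=4.4811  r=-8.7411  x^+=1.3955  v^+=1.8912  a^+=0.1416
step 4: x_pred=3.4389  r=0.1011  x^+=3.4746  v^+=2.0758  a^+=0.1603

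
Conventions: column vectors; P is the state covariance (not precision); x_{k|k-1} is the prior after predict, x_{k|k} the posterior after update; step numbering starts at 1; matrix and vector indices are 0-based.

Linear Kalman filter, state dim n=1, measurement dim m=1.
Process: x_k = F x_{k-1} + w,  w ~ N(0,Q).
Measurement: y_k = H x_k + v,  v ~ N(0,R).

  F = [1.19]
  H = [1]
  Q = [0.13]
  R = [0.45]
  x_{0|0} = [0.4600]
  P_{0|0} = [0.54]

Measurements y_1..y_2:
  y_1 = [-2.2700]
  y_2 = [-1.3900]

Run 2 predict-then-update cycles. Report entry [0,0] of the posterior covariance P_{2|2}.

P_post[0,0] = 0.2483

step 1: x^-=[0.5474]  P^-=[0.8947]  S=[1.3447]  K=[0.6654]  nu=[-2.8174]  x^+=[-1.3272]  P^+=[0.2994]
step 2: x^-=[-1.5793]  P^-=[0.5540]  S=[1.0040]  K=[0.5518]  nu=[0.1893]  x^+=[-1.4749]  P^+=[0.2483]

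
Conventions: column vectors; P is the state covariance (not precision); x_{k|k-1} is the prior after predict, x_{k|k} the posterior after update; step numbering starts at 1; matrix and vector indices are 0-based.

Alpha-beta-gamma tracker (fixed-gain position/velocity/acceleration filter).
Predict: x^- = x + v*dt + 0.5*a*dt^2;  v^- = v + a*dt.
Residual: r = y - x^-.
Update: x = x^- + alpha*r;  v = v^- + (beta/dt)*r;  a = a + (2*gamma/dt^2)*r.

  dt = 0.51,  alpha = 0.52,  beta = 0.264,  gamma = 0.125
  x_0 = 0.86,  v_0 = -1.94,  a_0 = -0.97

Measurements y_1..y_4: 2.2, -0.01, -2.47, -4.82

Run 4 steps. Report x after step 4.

x_post = -3.6250

step 1: x_pred=-0.2555  r=2.4555  x^+=1.0213  v^+=-1.1636  a^+=1.3902
step 2: x_pred=0.6087  r=-0.6187  x^+=0.2870  v^+=-0.7749  a^+=0.7955
step 3: x_pred=-0.0047  r=-2.4653  x^+=-1.2867  v^+=-1.6453  a^+=-1.5740
step 4: x_pred=-2.3305  r=-2.4895  x^+=-3.6250  v^+=-3.7367  a^+=-3.9669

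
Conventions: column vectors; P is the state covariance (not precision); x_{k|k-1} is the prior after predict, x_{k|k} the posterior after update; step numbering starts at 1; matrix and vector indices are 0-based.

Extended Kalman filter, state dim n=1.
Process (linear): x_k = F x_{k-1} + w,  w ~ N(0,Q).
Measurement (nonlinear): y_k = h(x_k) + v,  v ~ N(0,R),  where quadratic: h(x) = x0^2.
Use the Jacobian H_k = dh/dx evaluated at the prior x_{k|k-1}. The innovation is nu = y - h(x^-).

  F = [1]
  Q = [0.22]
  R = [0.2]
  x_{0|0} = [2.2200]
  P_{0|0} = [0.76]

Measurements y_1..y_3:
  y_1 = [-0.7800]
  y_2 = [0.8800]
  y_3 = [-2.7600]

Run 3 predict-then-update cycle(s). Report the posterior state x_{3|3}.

x_post = [-0.6569]

step 1: x^-=[2.2200]  P^-=[0.9800]  H_jac=[4.4400]  S=[19.5193]  K=[0.2229]  nu=[-5.7084]  x^+=[0.9475]  P^+=[0.0100]
step 2: x^-=[0.9475]  P^-=[0.2300]  H_jac=[1.8950]  S=[1.0261]  K=[0.4248]  nu=[-0.0178]  x^+=[0.9400]  P^+=[0.0448]
step 3: x^-=[0.9400]  P^-=[0.2648]  H_jac=[1.8799]  S=[1.1360]  K=[0.4383]  nu=[-3.6435]  x^+=[-0.6569]  P^+=[0.0466]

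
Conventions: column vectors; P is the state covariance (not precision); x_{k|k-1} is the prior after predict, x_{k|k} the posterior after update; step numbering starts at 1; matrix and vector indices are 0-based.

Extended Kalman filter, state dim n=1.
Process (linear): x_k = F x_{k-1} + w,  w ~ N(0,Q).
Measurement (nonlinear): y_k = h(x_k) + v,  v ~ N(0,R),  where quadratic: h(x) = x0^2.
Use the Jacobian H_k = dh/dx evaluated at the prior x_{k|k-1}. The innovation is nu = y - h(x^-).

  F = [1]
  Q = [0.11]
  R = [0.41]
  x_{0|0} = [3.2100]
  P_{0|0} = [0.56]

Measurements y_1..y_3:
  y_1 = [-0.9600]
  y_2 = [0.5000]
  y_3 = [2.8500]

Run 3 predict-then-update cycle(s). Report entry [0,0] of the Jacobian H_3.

step 1: x^-=[3.2100]  P^-=[0.6700]  H_jac=[6.4200]  S=[28.0250]  K=[0.1535]  nu=[-11.2641]  x^+=[1.4811]  P^+=[0.0098]
step 2: x^-=[1.4811]  P^-=[0.1198]  H_jac=[2.9623]  S=[1.4613]  K=[0.2429]  nu=[-1.6938]  x^+=[1.0698]  P^+=[0.0336]
step 3: x^-=[1.0698]  P^-=[0.1436]  H_jac=[2.1396]  S=[1.0674]  K=[0.2879]  nu=[1.7056]  x^+=[1.5608]  P^+=[0.0552]

H_jac[0,0] = 2.1396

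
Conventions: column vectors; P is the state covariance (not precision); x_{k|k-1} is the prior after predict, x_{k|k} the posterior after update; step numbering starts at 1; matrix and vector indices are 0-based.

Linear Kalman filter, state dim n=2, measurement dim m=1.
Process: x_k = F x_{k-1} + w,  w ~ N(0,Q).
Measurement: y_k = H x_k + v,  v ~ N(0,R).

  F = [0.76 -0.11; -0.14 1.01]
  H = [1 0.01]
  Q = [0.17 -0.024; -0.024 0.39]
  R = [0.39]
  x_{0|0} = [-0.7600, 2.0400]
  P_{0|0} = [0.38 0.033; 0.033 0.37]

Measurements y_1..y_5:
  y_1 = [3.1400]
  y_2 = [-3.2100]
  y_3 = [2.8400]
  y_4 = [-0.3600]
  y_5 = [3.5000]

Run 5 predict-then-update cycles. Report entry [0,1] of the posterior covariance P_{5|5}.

P_post[0,1] = -0.2269

step 1: x^-=[-0.8020, 2.1668]  P^-=[0.3884 -0.0797; -0.0797 0.7656]  S=[0.7769]  K=[0.4990; -0.0927]  nu=[3.9203]  x^+=[1.1541, 1.8033]  P^+=[0.1950 -0.0438; -0.0438 0.7589]
step 2: x^-=[0.6787, 1.6597]  P^-=[0.2991 -0.1633; -0.1633 1.1803]  S=[0.6860]  K=[0.4337; -0.2209]  nu=[-3.9053]  x^+=[-1.0150, 2.5223]  P^+=[0.1701 -0.0976; -0.0976 1.1469]
step 3: x^-=[-1.0488, 2.6896]  P^-=[0.2985 -0.2459; -0.2459 1.5908]  S=[0.6837]  K=[0.4329; -0.3365]  nu=[3.8620]  x^+=[0.6231, 1.3902]  P^+=[0.1703 -0.1464; -0.1464 1.5134]
step 4: x^-=[0.3207, 1.3169]  P^-=[0.3112 -0.3249; -0.3249 1.9786]  S=[0.6949]  K=[0.4431; -0.4390]  nu=[-0.6938]  x^+=[0.0132, 1.6215]  P^+=[0.1747 -0.1897; -0.1897 1.8447]
step 5: x^-=[-0.1683, 1.6359]  P^-=[0.3249 -0.3960; -0.3960 2.3288]  S=[0.7073]  K=[0.4538; -0.5270]  nu=[3.6520]  x^+=[1.4891, -0.2889]  P^+=[0.1793 -0.2269; -0.2269 2.1323]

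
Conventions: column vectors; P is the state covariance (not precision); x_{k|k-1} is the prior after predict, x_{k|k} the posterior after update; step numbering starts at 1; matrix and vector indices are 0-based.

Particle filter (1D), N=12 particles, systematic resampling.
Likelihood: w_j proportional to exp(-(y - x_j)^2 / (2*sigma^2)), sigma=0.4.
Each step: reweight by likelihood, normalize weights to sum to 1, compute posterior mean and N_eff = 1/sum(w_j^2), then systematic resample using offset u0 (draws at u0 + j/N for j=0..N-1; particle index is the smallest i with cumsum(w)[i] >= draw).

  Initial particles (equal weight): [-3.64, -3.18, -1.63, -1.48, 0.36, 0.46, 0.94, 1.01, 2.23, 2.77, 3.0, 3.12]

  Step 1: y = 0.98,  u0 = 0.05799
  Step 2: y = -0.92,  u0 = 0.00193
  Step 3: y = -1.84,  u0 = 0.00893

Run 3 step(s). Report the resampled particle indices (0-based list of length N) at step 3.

resampled_idx = [0, 0, 1, 2, 2, 3, 4, 4, 5, 6, 6, 9]

step 1: w=[0.0000, 0.0000, 0.0000, 0.0000, 0.1102, 0.1573, 0.3644, 0.3652, 0.0028, 0.0000, 0.0000, 0.0000]  mean=0.8298  Neff=3.2990  idx=[4, 5, 5, 6, 6, 6, 6, 7, 7, 7, 7, 7]
step 2: w=[0.5286, 0.2302, 0.2302, 0.0018, 0.0018, 0.0018, 0.0018, 0.0008, 0.0008, 0.0008, 0.0008, 0.0008]  mean=0.4127  Neff=2.5948  idx=[0, 0, 0, 0, 0, 0, 0, 1, 1, 1, 2, 2]
step 3: w=[0.1216, 0.1216, 0.1216, 0.1216, 0.1216, 0.1216, 0.1216, 0.0298, 0.0298, 0.0298, 0.0298, 0.0298]  mean=0.3749  Neff=9.2675  idx=[0, 0, 1, 2, 2, 3, 4, 4, 5, 6, 6, 9]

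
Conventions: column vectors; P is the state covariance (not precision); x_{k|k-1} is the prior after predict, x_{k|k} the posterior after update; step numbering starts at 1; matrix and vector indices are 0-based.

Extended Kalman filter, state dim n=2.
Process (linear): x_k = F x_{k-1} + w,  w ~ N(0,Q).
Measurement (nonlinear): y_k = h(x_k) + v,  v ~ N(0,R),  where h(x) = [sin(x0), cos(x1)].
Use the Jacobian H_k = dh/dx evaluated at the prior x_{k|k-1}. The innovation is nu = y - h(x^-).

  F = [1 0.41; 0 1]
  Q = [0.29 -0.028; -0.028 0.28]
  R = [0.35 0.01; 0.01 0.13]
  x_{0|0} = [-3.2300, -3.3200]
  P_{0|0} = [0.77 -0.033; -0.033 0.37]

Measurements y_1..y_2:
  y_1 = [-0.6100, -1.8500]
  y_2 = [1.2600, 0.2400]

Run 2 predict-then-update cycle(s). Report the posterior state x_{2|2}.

x_post = [-4.4491, -1.2407]

step 1: x^-=[-4.5912, -3.3200]  P^-=[1.0951 0.0907; 0.0907 0.6500]  H_jac=[-0.1209 0.0000; 0.0000 -0.1775]  S=[0.3660 0.0119; 0.0119 0.1505]  K=[-0.3592 -0.0785; -0.0050 -0.7662]  nu=[-1.6027, -0.8659]  x^+=[-3.9476, -2.6486]  P^+=[1.0463 0.0777; 0.0777 0.5616]
step 2: x^-=[-5.0336, -2.6486]  P^-=[1.4944 0.2800; 0.2800 0.8416]  H_jac=[0.3157 0.0000; 0.0000 0.4732]  S=[0.4989 0.0518; 0.0518 0.3185]  K=[0.9179 0.2666; 0.0481 1.2427]  nu=[0.3111, 1.1209]  x^+=[-4.4491, -1.2407]  P^+=[1.0261 0.0926; 0.0926 0.3424]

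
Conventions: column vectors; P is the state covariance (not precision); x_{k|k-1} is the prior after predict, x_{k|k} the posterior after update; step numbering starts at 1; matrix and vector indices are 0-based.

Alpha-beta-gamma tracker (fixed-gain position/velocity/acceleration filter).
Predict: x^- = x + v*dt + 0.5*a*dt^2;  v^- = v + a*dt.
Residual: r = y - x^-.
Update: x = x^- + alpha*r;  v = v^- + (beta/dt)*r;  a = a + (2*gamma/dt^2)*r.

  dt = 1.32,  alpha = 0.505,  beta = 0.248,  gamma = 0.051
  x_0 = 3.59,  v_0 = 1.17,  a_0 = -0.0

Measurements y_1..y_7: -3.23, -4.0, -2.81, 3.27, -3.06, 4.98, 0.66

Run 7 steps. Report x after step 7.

x_post = 1.3379

step 1: x_pred=5.1344  r=-8.3644  x^+=0.9104  v^+=-0.4015  a^+=-0.4897
step 2: x_pred=-0.0462  r=-3.9538  x^+=-2.0429  v^+=-1.7907  a^+=-0.7211
step 3: x_pred=-5.0348  r=2.2248  x^+=-3.9113  v^+=-2.3245  a^+=-0.5909
step 4: x_pred=-7.4944  r=10.7644  x^+=-2.0584  v^+=-1.0821  a^+=0.0393
step 5: x_pred=-3.4525  r=0.3925  x^+=-3.2543  v^+=-0.9565  a^+=0.0623
step 6: x_pred=-4.4626  r=9.4426  x^+=0.3059  v^+=0.8998  a^+=0.6150
step 7: x_pred=2.0294  r=-1.3694  x^+=1.3379  v^+=1.4543  a^+=0.5349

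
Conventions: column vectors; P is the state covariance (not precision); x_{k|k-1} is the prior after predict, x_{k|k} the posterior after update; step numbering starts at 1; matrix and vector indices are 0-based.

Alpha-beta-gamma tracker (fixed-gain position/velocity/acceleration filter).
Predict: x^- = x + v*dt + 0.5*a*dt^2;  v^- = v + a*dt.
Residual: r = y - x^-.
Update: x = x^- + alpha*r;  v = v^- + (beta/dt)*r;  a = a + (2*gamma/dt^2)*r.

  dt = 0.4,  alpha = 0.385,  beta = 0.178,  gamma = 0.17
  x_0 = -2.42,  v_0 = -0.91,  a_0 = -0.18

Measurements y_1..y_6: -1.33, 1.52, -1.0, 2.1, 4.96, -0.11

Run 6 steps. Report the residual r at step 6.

step 1: x_pred=-2.7984  r=1.4684  x^+=-2.2331  v^+=-0.3286  a^+=2.9403
step 2: x_pred=-2.1293  r=3.6493  x^+=-0.7243  v^+=2.4715  a^+=10.6950
step 3: x_pred=1.1199  r=-2.1199  x^+=0.3037  v^+=5.8062  a^+=6.1902
step 4: x_pred=3.1214  r=-1.0214  x^+=2.7282  v^+=7.8277  a^+=4.0197
step 5: x_pred=6.1808  r=-1.2208  x^+=5.7108  v^+=8.8923  a^+=1.4254
step 6: x_pred=9.3818  r=-9.4918  x^+=5.7274  v^+=5.2387  a^+=-18.7446

resid = -9.4918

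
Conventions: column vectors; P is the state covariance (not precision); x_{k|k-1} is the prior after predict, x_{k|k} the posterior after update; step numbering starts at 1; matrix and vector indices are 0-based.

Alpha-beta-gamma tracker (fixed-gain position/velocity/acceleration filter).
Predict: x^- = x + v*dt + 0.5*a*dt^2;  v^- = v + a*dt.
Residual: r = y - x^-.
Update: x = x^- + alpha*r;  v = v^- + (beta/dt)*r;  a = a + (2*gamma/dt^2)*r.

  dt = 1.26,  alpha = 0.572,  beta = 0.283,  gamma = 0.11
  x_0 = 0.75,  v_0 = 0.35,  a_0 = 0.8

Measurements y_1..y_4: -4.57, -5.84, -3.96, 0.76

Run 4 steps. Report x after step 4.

step 1: x_pred=1.8260  r=-6.3960  x^+=-1.8325  v^+=-0.0786  a^+=-0.0863
step 2: x_pred=-2.0000  r=-3.8400  x^+=-4.1965  v^+=-1.0498  a^+=-0.6184
step 3: x_pred=-6.0102  r=2.0502  x^+=-4.8375  v^+=-1.3686  a^+=-0.3343
step 4: x_pred=-6.8273  r=7.5873  x^+=-2.4874  v^+=-0.0857  a^+=0.7171

x_post = -2.4874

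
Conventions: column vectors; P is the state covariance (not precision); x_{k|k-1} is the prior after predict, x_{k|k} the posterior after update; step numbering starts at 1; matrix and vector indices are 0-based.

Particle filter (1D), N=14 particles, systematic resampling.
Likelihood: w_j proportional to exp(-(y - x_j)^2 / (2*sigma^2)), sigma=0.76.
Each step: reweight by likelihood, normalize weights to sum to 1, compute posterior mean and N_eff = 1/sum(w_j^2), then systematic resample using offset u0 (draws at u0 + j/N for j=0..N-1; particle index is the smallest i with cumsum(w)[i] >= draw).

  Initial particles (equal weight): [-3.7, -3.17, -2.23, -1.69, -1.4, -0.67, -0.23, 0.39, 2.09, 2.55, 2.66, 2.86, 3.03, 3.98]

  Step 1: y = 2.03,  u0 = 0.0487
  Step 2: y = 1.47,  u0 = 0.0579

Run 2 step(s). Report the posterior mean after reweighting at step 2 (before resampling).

step 1: w=[0.0000, 0.0000, 0.0000, 0.0000, 0.0000, 0.0005, 0.0033, 0.0269, 0.2756, 0.2187, 0.1961, 0.1523, 0.1163, 0.0103]  mean=2.4934  Neff=5.0055  idx=[8, 8, 8, 8, 9, 9, 9, 10, 10, 10, 11, 11, 12, 12]
step 2: w=[0.1313, 0.1313, 0.1313, 0.1313, 0.0667, 0.0667, 0.0667, 0.0538, 0.0538, 0.0538, 0.0344, 0.0344, 0.0223, 0.0223]  mean=2.3688  Neff=10.5990  idx=[0, 0, 1, 2, 2, 3, 3, 4, 5, 6, 7, 9, 10, 13]

post_mean = 2.3688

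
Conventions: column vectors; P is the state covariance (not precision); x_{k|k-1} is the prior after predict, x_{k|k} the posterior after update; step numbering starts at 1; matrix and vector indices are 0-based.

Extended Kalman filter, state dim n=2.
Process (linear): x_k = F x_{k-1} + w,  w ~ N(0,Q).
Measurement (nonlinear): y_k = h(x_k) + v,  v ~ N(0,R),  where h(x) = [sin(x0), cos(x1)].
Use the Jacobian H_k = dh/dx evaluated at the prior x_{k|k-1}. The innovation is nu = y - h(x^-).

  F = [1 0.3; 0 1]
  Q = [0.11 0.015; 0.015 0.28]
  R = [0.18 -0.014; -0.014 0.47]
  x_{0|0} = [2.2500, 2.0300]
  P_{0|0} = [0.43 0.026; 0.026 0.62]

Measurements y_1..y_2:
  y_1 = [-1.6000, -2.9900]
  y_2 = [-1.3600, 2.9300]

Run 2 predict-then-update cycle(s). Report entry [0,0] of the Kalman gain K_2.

K[0,0] = 0.6275

step 1: x^-=[2.8590, 2.0300]  P^-=[0.6114 0.2270; 0.2270 0.9000]  H_jac=[-0.9603 0.0000; 0.0000 -0.8964]  S=[0.7439 0.1814; 0.1814 1.1932]  K=[-0.7765 -0.0525; -0.1331 -0.6559]  nu=[-1.8788, -2.5468]  x^+=[4.4516, 3.9505]  P^+=[0.1448 0.0154; 0.0154 0.3418]
step 2: x^-=[5.6368, 3.9505]  P^-=[0.2948 0.1329; 0.1329 0.6218]  H_jac=[0.7982 0.0000; 0.0000 0.7235]  S=[0.3678 0.0628; 0.0628 0.7955]  K=[0.6275 0.0714; 0.1946 0.5502]  nu=[-0.7577, 3.6203]  x^+=[5.4197, 5.7949]  P^+=[0.1403 0.0342; 0.0342 0.3536]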